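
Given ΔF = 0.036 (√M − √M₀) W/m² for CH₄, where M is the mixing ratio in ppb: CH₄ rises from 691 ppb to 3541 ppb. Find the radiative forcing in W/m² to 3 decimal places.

CH₄: 0.036 × (√3541 − √691) = 0.036 × (59.5063 − 26.2869) = 0.036 × 33.2194 = 1.1959 W/m².

ΔF = 1.196 W/m²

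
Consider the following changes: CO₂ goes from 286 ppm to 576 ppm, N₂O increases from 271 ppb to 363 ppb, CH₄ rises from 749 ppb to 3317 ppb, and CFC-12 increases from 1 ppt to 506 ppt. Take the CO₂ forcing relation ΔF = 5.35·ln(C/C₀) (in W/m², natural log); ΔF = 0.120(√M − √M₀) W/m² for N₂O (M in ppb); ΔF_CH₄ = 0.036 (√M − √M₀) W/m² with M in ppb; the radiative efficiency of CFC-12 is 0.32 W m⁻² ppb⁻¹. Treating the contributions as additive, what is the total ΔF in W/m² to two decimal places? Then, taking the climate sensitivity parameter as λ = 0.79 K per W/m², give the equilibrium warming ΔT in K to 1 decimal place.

ΔF = 5.31 W/m²; ΔT = 4.2 K

CO₂: 5.35 × ln(576/286) = 5.35 × ln(2.01399) = 5.35 × 0.70012 = 3.7456 W/m².
N₂O: 0.120 × (√363 − √271) = 0.120 × (19.0526 − 16.4621) = 0.120 × 2.5905 = 0.3109 W/m².
CH₄: 0.036 × (√3317 − √749) = 0.036 × (57.5934 − 27.3679) = 0.036 × 30.2255 = 1.0881 W/m².
CFC-12: Δ = 506 − 1 = 505 ppt = 0.505 ppb; ΔF = 0.32 × 0.505 = 0.1616 W/m².
Total ΔF = 3.7456 + 0.3109 + 1.0881 + 0.1616 = 5.3062 W/m².
ΔT = λ ΔF = 0.79 × 5.31 = 4.1949 K.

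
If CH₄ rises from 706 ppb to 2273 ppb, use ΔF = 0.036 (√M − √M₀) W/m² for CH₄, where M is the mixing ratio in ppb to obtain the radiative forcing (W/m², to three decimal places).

ΔF = 0.760 W/m²

CH₄: 0.036 × (√2273 − √706) = 0.036 × (47.6760 − 26.5707) = 0.036 × 21.1053 = 0.7598 W/m².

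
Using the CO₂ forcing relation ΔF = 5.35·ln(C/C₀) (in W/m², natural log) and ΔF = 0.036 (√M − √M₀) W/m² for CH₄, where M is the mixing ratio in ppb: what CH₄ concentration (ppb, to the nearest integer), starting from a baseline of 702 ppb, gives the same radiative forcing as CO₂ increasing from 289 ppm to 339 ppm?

CO₂ forcing: 5.35 × ln(339/289) = 5.35 × 0.159573 = 0.85372 W/m².
Set 0.036(√M − √702) = 0.85372: √M = 0.85372/0.036 + √702 = 23.7144 + 26.4953 = 50.2097.
M = (50.2097)² = 2521.01 ppb.

M ≈ 2521 ppb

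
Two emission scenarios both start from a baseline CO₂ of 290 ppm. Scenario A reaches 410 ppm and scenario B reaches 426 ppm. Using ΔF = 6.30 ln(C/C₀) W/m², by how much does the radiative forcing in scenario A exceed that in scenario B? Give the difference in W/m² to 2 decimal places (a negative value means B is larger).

ΔF_A = 6.30 ln(410/290) = 6.30 × 0.34628 = 2.1816 W/m².
ΔF_B = 6.30 ln(426/290) = 6.30 × 0.38456 = 2.4227 W/m².
Difference: 2.1816 − 2.4227 = -0.2411 W/m².

ΔF_A − ΔF_B = -0.24 W/m²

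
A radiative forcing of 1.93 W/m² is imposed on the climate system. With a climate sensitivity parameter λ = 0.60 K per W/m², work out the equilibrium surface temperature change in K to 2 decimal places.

ΔT = 1.16 K

ΔT = λ ΔF = 0.60 × 1.93 = 1.1580 K.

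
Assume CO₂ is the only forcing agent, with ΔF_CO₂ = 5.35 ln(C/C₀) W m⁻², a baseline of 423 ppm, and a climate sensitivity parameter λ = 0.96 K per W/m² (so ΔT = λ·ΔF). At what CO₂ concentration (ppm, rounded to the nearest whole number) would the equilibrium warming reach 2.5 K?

Required forcing: ΔF = ΔT/λ = 2.5/0.96 = 2.6042 W/m².
Then ln(C/423) = ΔF/5.35 = 2.6042/5.35 = 0.48677.
So C = 423 × e^0.48677 = 423 × 1.62705 = 688.24 ppm.

C ≈ 688 ppm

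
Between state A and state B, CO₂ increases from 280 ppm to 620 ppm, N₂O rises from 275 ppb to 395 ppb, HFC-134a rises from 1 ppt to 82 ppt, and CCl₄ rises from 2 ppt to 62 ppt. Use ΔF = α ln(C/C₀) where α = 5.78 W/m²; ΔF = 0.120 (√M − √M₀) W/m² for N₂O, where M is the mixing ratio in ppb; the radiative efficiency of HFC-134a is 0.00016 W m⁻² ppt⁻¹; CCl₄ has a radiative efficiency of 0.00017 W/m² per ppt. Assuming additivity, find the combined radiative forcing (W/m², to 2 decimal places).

CO₂: 5.78 × ln(620/280) = 5.78 × ln(2.21429) = 5.78 × 0.79493 = 4.5947 W/m².
N₂O: 0.120 × (√395 − √275) = 0.120 × (19.8746 − 16.5831) = 0.120 × 3.2915 = 0.3950 W/m².
HFC-134a: ΔF = 0.00016 × (82 − 1) = 0.00016 × 81 = 0.0130 W/m².
CCl₄: ΔF = 0.00017 × (62 − 2) = 0.00017 × 60 = 0.0102 W/m².
Total ΔF = 4.5947 + 0.3950 + 0.0130 + 0.0102 = 5.0129 W/m².

ΔF = 5.01 W/m²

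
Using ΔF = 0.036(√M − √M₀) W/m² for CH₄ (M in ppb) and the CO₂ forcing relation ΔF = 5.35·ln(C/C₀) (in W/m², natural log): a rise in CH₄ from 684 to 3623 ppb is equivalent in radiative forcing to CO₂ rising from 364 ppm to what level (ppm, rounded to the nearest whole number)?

CH₄ forcing: 0.036 × (√3623 − √684) = 0.036 × (60.1914 − 26.1534) = 0.036 × 34.0380 = 1.22537 W/m².
Set 5.35 ln(C/364) = 1.22537: ln(C/364) = 1.22537/5.35 = 0.22904, so C = 364 × e^0.22904 = 364 × 1.25739 = 457.69 ppm.

C ≈ 458 ppm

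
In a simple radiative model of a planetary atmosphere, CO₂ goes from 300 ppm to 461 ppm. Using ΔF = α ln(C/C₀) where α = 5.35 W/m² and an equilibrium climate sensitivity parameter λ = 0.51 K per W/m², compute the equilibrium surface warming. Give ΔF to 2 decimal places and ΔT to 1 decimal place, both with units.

ΔF = 2.30 W/m²; ΔT = 1.2 K

CO₂: 5.35 × ln(461/300) = 5.35 × ln(1.53667) = 5.35 × 0.42962 = 2.2985 W/m².
ΔT = λ ΔF = 0.51 × 2.30 = 1.1730 K.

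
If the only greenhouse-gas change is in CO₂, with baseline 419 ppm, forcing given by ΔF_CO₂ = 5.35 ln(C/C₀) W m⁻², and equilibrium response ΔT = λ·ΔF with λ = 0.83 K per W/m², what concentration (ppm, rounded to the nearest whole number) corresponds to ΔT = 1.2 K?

C ≈ 549 ppm

Required forcing: ΔF = ΔT/λ = 1.2/0.83 = 1.4458 W/m².
Then ln(C/419) = ΔF/5.35 = 1.4458/5.35 = 0.27024.
So C = 419 × e^0.27024 = 419 × 1.31028 = 549.01 ppm.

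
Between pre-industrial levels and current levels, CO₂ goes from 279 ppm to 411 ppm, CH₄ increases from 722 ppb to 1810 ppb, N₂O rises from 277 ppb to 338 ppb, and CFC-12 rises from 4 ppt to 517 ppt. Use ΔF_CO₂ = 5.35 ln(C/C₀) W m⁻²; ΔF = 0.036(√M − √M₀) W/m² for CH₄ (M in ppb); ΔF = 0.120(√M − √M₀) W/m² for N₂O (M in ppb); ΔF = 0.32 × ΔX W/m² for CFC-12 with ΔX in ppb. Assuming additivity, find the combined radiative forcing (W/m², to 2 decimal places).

ΔF = 3.01 W/m²

CO₂: 5.35 × ln(411/279) = 5.35 × ln(1.47312) = 5.35 × 0.38738 = 2.0725 W/m².
CH₄: 0.036 × (√1810 − √722) = 0.036 × (42.5441 − 26.8701) = 0.036 × 15.6740 = 0.5643 W/m².
N₂O: 0.120 × (√338 − √277) = 0.120 × (18.3848 − 16.6433) = 0.120 × 1.7415 = 0.2090 W/m².
CFC-12: Δ = 517 − 4 = 513 ppt = 0.513 ppb; ΔF = 0.32 × 0.513 = 0.1642 W/m².
Total ΔF = 2.0725 + 0.5643 + 0.2090 + 0.1642 = 3.0100 W/m².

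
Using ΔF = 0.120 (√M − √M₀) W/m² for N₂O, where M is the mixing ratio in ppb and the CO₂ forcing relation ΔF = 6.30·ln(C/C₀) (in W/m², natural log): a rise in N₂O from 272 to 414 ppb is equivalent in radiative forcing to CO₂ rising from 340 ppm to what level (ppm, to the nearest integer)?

N₂O forcing: 0.120 × (√414 − √272) = 0.120 × (20.3470 − 16.4924) = 0.120 × 3.8546 = 0.46255 W/m².
Set 6.30 ln(C/340) = 0.46255: ln(C/340) = 0.46255/6.30 = 0.07342, so C = 340 × e^0.07342 = 340 × 1.07618 = 365.90 ppm.

C ≈ 366 ppm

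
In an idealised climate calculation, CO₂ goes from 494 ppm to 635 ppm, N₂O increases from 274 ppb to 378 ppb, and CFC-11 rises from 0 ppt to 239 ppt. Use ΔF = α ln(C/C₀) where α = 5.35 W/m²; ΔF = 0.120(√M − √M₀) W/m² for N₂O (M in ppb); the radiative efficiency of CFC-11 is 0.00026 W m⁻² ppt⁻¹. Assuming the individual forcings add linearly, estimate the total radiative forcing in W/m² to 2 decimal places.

CO₂: 5.35 × ln(635/494) = 5.35 × ln(1.28543) = 5.35 × 0.25109 = 1.3433 W/m².
N₂O: 0.120 × (√378 − √274) = 0.120 × (19.4422 − 16.5529) = 0.120 × 2.8893 = 0.3467 W/m².
CFC-11: ΔF = 0.00026 × (239 − 0) = 0.00026 × 239 = 0.0621 W/m².
Total ΔF = 1.3433 + 0.3467 + 0.0621 = 1.7521 W/m².

ΔF = 1.75 W/m²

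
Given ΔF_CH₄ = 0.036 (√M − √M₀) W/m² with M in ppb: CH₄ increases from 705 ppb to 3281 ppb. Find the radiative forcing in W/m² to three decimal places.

ΔF = 1.106 W/m²

CH₄: 0.036 × (√3281 − √705) = 0.036 × (57.2800 − 26.5518) = 0.036 × 30.7282 = 1.1062 W/m².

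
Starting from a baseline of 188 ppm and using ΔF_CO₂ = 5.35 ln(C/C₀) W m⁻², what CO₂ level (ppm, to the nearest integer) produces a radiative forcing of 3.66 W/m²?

C ≈ 373 ppm

Set 5.35 ln(C/188) = 3.66, so ln(C/188) = 3.66/5.35 = 0.68411.
Then C/188 = e^0.68411 = 1.98201, giving C = 188 × 1.98201 = 372.62 ppm.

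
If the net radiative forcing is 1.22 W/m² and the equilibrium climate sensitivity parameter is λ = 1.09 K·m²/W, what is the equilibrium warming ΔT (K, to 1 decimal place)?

ΔT = 1.3 K

ΔT = λ ΔF = 1.09 × 1.22 = 1.3298 K.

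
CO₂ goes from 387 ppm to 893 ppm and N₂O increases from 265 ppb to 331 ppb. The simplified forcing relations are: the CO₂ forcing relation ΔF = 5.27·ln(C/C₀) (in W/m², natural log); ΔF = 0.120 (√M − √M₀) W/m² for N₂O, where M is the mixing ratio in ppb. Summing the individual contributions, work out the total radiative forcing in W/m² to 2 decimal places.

ΔF = 4.64 W/m²

CO₂: 5.27 × ln(893/387) = 5.27 × ln(2.30749) = 5.27 × 0.83616 = 4.4066 W/m².
N₂O: 0.120 × (√331 − √265) = 0.120 × (18.1934 − 16.2788) = 0.120 × 1.9146 = 0.2298 W/m².
Total ΔF = 4.4066 + 0.2298 = 4.6364 W/m².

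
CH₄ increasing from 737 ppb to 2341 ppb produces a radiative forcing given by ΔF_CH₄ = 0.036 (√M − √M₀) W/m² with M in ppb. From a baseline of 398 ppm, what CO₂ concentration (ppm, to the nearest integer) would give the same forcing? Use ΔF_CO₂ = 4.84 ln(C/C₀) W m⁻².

C ≈ 466 ppm

CH₄ forcing: 0.036 × (√2341 − √737) = 0.036 × (48.3839 − 27.1477) = 0.036 × 21.2362 = 0.76450 W/m².
Set 4.84 ln(C/398) = 0.76450: ln(C/398) = 0.76450/4.84 = 0.15795, so C = 398 × e^0.15795 = 398 × 1.17111 = 466.10 ppm.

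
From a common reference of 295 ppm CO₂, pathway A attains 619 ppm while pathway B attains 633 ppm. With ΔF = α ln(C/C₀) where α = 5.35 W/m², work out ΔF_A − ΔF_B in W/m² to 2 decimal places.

ΔF_A − ΔF_B = -0.12 W/m²

ΔF_A = 5.35 ln(619/295) = 5.35 × 0.74113 = 3.9650 W/m².
ΔF_B = 5.35 ln(633/295) = 5.35 × 0.76350 = 4.0847 W/m².
Difference: 3.9650 − 4.0847 = -0.1197 W/m².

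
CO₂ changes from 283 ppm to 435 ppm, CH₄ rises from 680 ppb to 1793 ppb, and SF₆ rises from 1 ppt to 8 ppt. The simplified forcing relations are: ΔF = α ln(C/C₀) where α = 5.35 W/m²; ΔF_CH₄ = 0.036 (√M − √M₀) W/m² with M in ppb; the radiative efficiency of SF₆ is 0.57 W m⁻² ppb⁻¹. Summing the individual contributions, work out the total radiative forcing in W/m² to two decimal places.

ΔF = 2.89 W/m²

CO₂: 5.35 × ln(435/283) = 5.35 × ln(1.53710) = 5.35 × 0.42990 = 2.3000 W/m².
CH₄: 0.036 × (√1793 − √680) = 0.036 × (42.3438 − 26.0768) = 0.036 × 16.2670 = 0.5856 W/m².
SF₆: Δ = 8 − 1 = 7 ppt = 0.007 ppb; ΔF = 0.57 × 0.007 = 0.0040 W/m².
Total ΔF = 2.3000 + 0.5856 + 0.0040 = 2.8896 W/m².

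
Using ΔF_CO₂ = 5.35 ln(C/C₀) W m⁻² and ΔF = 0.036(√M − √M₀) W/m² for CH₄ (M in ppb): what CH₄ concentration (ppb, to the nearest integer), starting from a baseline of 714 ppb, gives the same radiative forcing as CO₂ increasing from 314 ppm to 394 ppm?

CO₂ forcing: 5.35 × ln(394/314) = 5.35 × 0.226958 = 1.21423 W/m².
Set 0.036(√M − √714) = 1.21423: √M = 1.21423/0.036 + √714 = 33.7286 + 26.7208 = 60.4494.
M = (60.4494)² = 3654.13 ppb.

M ≈ 3654 ppb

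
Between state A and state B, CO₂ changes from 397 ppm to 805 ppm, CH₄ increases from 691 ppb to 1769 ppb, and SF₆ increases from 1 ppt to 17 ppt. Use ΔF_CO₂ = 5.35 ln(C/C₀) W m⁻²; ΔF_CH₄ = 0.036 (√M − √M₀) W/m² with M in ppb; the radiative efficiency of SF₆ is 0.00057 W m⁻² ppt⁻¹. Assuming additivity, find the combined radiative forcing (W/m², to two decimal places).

ΔF = 4.36 W/m²

CO₂: 5.35 × ln(805/397) = 5.35 × ln(2.02771) = 5.35 × 0.70691 = 3.7820 W/m².
CH₄: 0.036 × (√1769 − √691) = 0.036 × (42.0595 − 26.2869) = 0.036 × 15.7726 = 0.5678 W/m².
SF₆: ΔF = 0.00057 × (17 − 1) = 0.00057 × 16 = 0.0091 W/m².
Total ΔF = 3.7820 + 0.5678 + 0.0091 = 4.3589 W/m².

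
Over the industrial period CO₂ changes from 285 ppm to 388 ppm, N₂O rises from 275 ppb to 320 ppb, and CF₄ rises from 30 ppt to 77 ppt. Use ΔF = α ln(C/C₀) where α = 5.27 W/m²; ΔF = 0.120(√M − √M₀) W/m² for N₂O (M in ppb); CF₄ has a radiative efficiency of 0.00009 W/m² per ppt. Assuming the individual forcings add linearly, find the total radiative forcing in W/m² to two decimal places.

ΔF = 1.79 W/m²

CO₂: 5.27 × ln(388/285) = 5.27 × ln(1.36140) = 5.27 × 0.30851 = 1.6258 W/m².
N₂O: 0.120 × (√320 − √275) = 0.120 × (17.8885 − 16.5831) = 0.120 × 1.3054 = 0.1566 W/m².
CF₄: ΔF = 0.00009 × (77 − 30) = 0.00009 × 47 = 0.0042 W/m².
Total ΔF = 1.6258 + 0.1566 + 0.0042 = 1.7866 W/m².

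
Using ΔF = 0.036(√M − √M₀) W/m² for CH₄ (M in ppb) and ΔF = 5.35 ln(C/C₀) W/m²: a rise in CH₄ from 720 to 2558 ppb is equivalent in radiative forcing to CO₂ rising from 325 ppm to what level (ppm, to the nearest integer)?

CH₄ forcing: 0.036 × (√2558 − √720) = 0.036 × (50.5767 − 26.8328) = 0.036 × 23.7439 = 0.85478 W/m².
Set 5.35 ln(C/325) = 0.85478: ln(C/325) = 0.85478/5.35 = 0.15977, so C = 325 × e^0.15977 = 325 × 1.17324 = 381.30 ppm.

C ≈ 381 ppm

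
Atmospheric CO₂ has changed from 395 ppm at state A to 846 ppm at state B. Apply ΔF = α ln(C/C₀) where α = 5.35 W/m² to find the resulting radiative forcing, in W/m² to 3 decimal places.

ΔF = 4.075 W/m²

CO₂: 5.35 × ln(846/395) = 5.35 × ln(2.14177) = 5.35 × 0.76163 = 4.0747 W/m².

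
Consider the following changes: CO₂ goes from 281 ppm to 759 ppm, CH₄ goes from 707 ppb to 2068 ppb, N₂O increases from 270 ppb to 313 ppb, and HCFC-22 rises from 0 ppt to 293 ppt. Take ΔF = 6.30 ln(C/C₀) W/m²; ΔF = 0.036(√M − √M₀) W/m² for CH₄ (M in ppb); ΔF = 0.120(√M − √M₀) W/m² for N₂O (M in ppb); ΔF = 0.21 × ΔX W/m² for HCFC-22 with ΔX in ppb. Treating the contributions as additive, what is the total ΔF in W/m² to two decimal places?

CO₂: 6.30 × ln(759/281) = 6.30 × ln(2.70107) = 6.30 × 0.99365 = 6.2600 W/m².
CH₄: 0.036 × (√2068 − √707) = 0.036 × (45.4753 − 26.5895) = 0.036 × 18.8858 = 0.6799 W/m².
N₂O: 0.120 × (√313 − √270) = 0.120 × (17.6918 − 16.4317) = 0.120 × 1.2601 = 0.1512 W/m².
HCFC-22: Δ = 293 − 0 = 293 ppt = 0.293 ppb; ΔF = 0.21 × 0.293 = 0.0615 W/m².
Total ΔF = 6.2600 + 0.6799 + 0.1512 + 0.0615 = 7.1526 W/m².

ΔF = 7.15 W/m²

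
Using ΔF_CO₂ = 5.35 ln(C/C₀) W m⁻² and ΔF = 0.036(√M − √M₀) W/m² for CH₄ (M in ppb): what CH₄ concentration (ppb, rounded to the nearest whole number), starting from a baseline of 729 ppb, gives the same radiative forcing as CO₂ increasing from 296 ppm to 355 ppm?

CO₂ forcing: 5.35 × ln(355/296) = 5.35 × 0.181758 = 0.97241 W/m².
Set 0.036(√M − √729) = 0.97241: √M = 0.97241/0.036 + √729 = 27.0114 + 27.0000 = 54.0114.
M = (54.0114)² = 2917.23 ppb.

M ≈ 2917 ppb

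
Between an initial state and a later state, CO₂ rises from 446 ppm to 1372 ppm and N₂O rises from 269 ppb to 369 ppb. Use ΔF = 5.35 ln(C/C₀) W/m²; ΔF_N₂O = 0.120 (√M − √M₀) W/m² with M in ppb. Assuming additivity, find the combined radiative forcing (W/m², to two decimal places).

ΔF = 6.35 W/m²

CO₂: 5.35 × ln(1372/446) = 5.35 × ln(3.07623) = 5.35 × 1.12370 = 6.0118 W/m².
N₂O: 0.120 × (√369 − √269) = 0.120 × (19.2094 − 16.4012) = 0.120 × 2.8082 = 0.3370 W/m².
Total ΔF = 6.0118 + 0.3370 = 6.3488 W/m².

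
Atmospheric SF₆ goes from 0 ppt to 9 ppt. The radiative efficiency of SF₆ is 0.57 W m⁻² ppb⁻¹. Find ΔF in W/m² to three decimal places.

SF₆: Δ = 9 − 0 = 9 ppt = 0.009 ppb; ΔF = 0.57 × 0.009 = 0.0051 W/m².

ΔF = 0.005 W/m²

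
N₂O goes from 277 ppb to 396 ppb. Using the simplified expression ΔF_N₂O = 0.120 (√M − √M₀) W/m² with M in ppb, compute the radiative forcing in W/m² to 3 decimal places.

ΔF = 0.391 W/m²

N₂O: 0.120 × (√396 − √277) = 0.120 × (19.8997 − 16.6433) = 0.120 × 3.2564 = 0.3908 W/m².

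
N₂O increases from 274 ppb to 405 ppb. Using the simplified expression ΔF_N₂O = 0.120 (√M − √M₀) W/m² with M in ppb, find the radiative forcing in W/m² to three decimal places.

ΔF = 0.429 W/m²

N₂O: 0.120 × (√405 − √274) = 0.120 × (20.1246 − 16.5529) = 0.120 × 3.5717 = 0.4286 W/m².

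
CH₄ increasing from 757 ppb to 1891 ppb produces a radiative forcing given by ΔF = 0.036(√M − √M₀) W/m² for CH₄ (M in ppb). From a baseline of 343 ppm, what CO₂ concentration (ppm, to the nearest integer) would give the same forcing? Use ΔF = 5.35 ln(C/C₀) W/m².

CH₄ forcing: 0.036 × (√1891 − √757) = 0.036 × (43.4856 − 27.5136) = 0.036 × 15.9720 = 0.57499 W/m².
Set 5.35 ln(C/343) = 0.57499: ln(C/343) = 0.57499/5.35 = 0.10747, so C = 343 × e^0.10747 = 343 × 1.11346 = 381.92 ppm.

C ≈ 382 ppm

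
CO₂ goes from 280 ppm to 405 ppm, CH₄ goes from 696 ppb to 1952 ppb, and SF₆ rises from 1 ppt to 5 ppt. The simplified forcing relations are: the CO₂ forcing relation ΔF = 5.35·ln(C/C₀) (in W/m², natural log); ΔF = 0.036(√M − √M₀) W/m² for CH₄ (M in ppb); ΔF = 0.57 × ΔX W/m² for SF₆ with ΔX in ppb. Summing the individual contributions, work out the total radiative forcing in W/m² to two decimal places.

CO₂: 5.35 × ln(405/280) = 5.35 × ln(1.44643) = 5.35 × 0.36910 = 1.9747 W/m².
CH₄: 0.036 × (√1952 − √696) = 0.036 × (44.1814 − 26.3818) = 0.036 × 17.7996 = 0.6408 W/m².
SF₆: Δ = 5 − 1 = 4 ppt = 0.004 ppb; ΔF = 0.57 × 0.004 = 0.0023 W/m².
Total ΔF = 1.9747 + 0.6408 + 0.0023 = 2.6178 W/m².

ΔF = 2.62 W/m²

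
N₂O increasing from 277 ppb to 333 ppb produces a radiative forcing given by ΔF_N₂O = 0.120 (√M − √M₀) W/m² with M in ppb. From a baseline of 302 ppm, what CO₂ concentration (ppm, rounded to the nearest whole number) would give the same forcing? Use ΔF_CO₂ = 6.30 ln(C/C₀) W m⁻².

C ≈ 311 ppm

N₂O forcing: 0.120 × (√333 − √277) = 0.120 × (18.2483 − 16.6433) = 0.120 × 1.6050 = 0.19260 W/m².
Set 6.30 ln(C/302) = 0.19260: ln(C/302) = 0.19260/6.30 = 0.03057, so C = 302 × e^0.03057 = 302 × 1.03104 = 311.37 ppm.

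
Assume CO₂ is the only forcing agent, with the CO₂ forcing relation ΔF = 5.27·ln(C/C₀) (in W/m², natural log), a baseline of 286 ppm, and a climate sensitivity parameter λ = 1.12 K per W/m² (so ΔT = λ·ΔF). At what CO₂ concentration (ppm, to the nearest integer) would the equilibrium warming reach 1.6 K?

Required forcing: ΔF = ΔT/λ = 1.6/1.12 = 1.4286 W/m².
Then ln(C/286) = ΔF/5.27 = 1.4286/5.27 = 0.27108.
So C = 286 × e^0.27108 = 286 × 1.31138 = 375.05 ppm.

C ≈ 375 ppm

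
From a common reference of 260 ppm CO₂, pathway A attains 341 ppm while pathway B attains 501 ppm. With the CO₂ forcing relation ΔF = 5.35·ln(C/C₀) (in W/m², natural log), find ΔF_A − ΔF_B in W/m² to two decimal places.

ΔF_A − ΔF_B = -2.06 W/m²

ΔF_A = 5.35 ln(341/260) = 5.35 × 0.27120 = 1.4509 W/m².
ΔF_B = 5.35 ln(501/260) = 5.35 × 0.65592 = 3.5092 W/m².
Difference: 1.4509 − 3.5092 = -2.0583 W/m².
(Equivalently, ΔF_A − ΔF_B = 5.35 ln(341/501) = 5.35 × -0.38472 = -2.0583 W/m².)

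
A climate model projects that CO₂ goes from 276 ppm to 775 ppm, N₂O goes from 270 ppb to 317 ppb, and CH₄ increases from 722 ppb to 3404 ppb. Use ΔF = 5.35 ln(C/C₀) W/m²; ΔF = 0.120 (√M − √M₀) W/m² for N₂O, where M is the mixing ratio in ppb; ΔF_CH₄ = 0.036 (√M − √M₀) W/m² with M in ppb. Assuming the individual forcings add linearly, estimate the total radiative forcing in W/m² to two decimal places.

ΔF = 6.82 W/m²

CO₂: 5.35 × ln(775/276) = 5.35 × ln(2.80797) = 5.35 × 1.03246 = 5.5237 W/m².
N₂O: 0.120 × (√317 − √270) = 0.120 × (17.8045 − 16.4317) = 0.120 × 1.3728 = 0.1647 W/m².
CH₄: 0.036 × (√3404 − √722) = 0.036 × (58.3438 − 26.8701) = 0.036 × 31.4737 = 1.1331 W/m².
Total ΔF = 5.5237 + 0.1647 + 1.1331 = 6.8215 W/m².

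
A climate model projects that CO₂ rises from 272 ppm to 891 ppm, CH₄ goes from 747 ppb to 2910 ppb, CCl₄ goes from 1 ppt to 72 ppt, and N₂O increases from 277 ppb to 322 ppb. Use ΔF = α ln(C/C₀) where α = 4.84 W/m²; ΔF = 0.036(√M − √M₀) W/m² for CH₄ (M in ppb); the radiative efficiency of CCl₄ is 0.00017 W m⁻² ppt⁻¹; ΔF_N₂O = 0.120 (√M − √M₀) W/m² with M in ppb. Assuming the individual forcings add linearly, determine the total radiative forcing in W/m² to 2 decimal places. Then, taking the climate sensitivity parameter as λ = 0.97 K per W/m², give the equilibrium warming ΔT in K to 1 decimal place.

ΔF = 6.87 W/m²; ΔT = 6.7 K

CO₂: 4.84 × ln(891/272) = 4.84 × ln(3.27574) = 4.84 × 1.18654 = 5.7429 W/m².
CH₄: 0.036 × (√2910 − √747) = 0.036 × (53.9444 − 27.3313) = 0.036 × 26.6131 = 0.9581 W/m².
CCl₄: ΔF = 0.00017 × (72 − 1) = 0.00017 × 71 = 0.0121 W/m².
N₂O: 0.120 × (√322 − √277) = 0.120 × (17.9444 − 16.6433) = 0.120 × 1.3011 = 0.1561 W/m².
Total ΔF = 5.7429 + 0.9581 + 0.0121 + 0.1561 = 6.8692 W/m².
ΔT = λ ΔF = 0.97 × 6.87 = 6.6639 K.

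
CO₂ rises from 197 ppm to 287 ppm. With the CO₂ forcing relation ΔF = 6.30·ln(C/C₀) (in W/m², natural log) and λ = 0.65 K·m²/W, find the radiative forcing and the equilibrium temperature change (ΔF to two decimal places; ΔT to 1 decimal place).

ΔF = 2.37 W/m²; ΔT = 1.5 K

CO₂: 6.30 × ln(287/197) = 6.30 × ln(1.45685) = 6.30 × 0.37628 = 2.3706 W/m².
ΔT = λ ΔF = 0.65 × 2.37 = 1.5405 K.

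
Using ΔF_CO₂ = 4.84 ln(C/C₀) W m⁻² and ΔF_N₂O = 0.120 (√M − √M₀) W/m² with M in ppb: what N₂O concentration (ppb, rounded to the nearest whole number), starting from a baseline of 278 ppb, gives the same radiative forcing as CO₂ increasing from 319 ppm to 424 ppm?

M ≈ 792 ppb

CO₂ forcing: 4.84 × ln(424/319) = 4.84 × 0.284542 = 1.37718 W/m².
Set 0.120(√M − √278) = 1.37718: √M = 1.37718/0.120 + √278 = 11.4765 + 16.6733 = 28.1498.
M = (28.1498)² = 792.41 ppb.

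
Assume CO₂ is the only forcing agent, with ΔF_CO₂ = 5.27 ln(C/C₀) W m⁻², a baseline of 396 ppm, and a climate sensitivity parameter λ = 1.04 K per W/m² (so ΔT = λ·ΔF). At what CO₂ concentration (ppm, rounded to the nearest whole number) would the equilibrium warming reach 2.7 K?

Required forcing: ΔF = ΔT/λ = 2.7/1.04 = 2.5962 W/m².
Then ln(C/396) = ΔF/5.27 = 2.5962/5.27 = 0.49264.
So C = 396 × e^0.49264 = 396 × 1.63663 = 648.11 ppm.

C ≈ 648 ppm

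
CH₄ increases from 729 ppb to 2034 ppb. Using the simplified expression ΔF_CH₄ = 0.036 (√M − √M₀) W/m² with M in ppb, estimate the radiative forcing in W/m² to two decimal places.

CH₄: 0.036 × (√2034 − √729) = 0.036 × (45.0999 − 27.0000) = 0.036 × 18.0999 = 0.6516 W/m².

ΔF = 0.65 W/m²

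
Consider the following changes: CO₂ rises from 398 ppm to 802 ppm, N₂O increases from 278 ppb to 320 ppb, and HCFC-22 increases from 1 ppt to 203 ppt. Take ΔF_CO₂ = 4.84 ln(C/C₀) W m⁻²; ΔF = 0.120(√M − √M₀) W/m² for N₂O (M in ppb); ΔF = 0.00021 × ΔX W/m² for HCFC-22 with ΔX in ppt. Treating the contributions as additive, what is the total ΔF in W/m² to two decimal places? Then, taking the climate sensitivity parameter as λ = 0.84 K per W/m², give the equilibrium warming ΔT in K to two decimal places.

ΔF = 3.58 W/m²; ΔT = 3.01 K

CO₂: 4.84 × ln(802/398) = 4.84 × ln(2.01508) = 4.84 × 0.70066 = 3.3912 W/m².
N₂O: 0.120 × (√320 − √278) = 0.120 × (17.8885 − 16.6733) = 0.120 × 1.2152 = 0.1458 W/m².
HCFC-22: ΔF = 0.00021 × (203 − 1) = 0.00021 × 202 = 0.0424 W/m².
Total ΔF = 3.3912 + 0.1458 + 0.0424 = 3.5794 W/m².
ΔT = λ ΔF = 0.84 × 3.58 = 3.0072 K.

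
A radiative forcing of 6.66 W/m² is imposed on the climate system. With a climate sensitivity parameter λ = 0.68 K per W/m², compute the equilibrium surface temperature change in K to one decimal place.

ΔT = 4.5 K

ΔT = λ ΔF = 0.68 × 6.66 = 4.5288 K.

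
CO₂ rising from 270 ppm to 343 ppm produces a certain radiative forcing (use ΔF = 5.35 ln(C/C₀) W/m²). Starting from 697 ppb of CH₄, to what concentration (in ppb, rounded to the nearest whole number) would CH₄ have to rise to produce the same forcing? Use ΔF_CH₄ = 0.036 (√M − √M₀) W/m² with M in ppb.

M ≈ 3840 ppb

CO₂ forcing: 5.35 × ln(343/270) = 5.35 × 0.239308 = 1.28030 W/m².
Set 0.036(√M − √697) = 1.28030: √M = 1.28030/0.036 + √697 = 35.5639 + 26.4008 = 61.9647.
M = (61.9647)² = 3839.62 ppb.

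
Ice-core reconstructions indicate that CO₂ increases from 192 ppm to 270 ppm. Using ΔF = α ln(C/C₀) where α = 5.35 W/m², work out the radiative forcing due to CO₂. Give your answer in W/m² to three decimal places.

CO₂: 5.35 × ln(270/192) = 5.35 × ln(1.40625) = 5.35 × 0.34093 = 1.8240 W/m².

ΔF = 1.824 W/m²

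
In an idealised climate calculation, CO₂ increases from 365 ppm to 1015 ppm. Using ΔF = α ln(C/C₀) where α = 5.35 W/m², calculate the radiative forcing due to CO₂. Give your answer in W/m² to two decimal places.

CO₂ absorption bands are partially saturated, so forcing scales with the logarithm of the concentration ratio.
CO₂: 5.35 × ln(1015/365) = 5.35 × ln(2.78082) = 5.35 × 1.02275 = 5.4717 W/m².

ΔF = 5.47 W/m²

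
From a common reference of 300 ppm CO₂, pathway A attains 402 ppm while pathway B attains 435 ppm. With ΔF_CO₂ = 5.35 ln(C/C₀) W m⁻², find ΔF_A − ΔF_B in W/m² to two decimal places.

ΔF_A = 5.35 ln(402/300) = 5.35 × 0.29267 = 1.5658 W/m².
ΔF_B = 5.35 ln(435/300) = 5.35 × 0.37156 = 1.9878 W/m².
Difference: 1.5658 − 1.9878 = -0.4220 W/m².

ΔF_A − ΔF_B = -0.42 W/m²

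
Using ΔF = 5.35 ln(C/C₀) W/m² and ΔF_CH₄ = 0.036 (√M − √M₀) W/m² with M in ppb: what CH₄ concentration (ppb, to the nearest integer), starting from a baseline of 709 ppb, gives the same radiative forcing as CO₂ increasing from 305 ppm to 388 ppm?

M ≈ 3893 ppb

CO₂ forcing: 5.35 × ln(388/305) = 5.35 × 0.240694 = 1.28771 W/m².
Set 0.036(√M − √709) = 1.28771: √M = 1.28771/0.036 + √709 = 35.7697 + 26.6271 = 62.3968.
M = (62.3968)² = 3893.36 ppb.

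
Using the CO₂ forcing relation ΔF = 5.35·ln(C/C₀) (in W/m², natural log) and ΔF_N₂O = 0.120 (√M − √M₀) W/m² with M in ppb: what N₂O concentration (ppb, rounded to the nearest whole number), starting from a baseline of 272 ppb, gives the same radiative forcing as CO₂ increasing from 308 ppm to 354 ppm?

M ≈ 515 ppb

CO₂ forcing: 5.35 × ln(354/308) = 5.35 × 0.139197 = 0.74470 W/m².
Set 0.120(√M − √272) = 0.74470: √M = 0.74470/0.120 + √272 = 6.2058 + 16.4924 = 22.6982.
M = (22.6982)² = 515.21 ppb.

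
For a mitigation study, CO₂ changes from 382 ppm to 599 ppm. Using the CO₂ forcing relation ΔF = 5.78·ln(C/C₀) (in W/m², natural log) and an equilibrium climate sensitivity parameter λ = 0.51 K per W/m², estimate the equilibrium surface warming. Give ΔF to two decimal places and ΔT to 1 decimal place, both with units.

ΔF = 2.60 W/m²; ΔT = 1.3 K

CO₂: 5.78 × ln(599/382) = 5.78 × ln(1.56806) = 5.78 × 0.44984 = 2.6001 W/m².
ΔT = λ ΔF = 0.51 × 2.60 = 1.3260 K.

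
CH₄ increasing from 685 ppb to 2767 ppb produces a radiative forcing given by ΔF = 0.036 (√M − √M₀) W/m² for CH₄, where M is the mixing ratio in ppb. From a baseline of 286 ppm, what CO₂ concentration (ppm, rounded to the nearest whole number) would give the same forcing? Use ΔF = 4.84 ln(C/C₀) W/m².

C ≈ 348 ppm

CH₄ forcing: 0.036 × (√2767 − √685) = 0.036 × (52.6023 − 26.1725) = 0.036 × 26.4298 = 0.95147 W/m².
Set 4.84 ln(C/286) = 0.95147: ln(C/286) = 0.95147/4.84 = 0.19658, so C = 286 × e^0.19658 = 286 × 1.21723 = 348.13 ppm.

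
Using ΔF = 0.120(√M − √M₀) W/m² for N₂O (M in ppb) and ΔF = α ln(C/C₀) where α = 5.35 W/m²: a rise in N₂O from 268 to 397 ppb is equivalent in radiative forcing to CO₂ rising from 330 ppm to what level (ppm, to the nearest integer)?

C ≈ 357 ppm

N₂O forcing: 0.120 × (√397 − √268) = 0.120 × (19.9249 − 16.3707) = 0.120 × 3.5542 = 0.42650 W/m².
Set 5.35 ln(C/330) = 0.42650: ln(C/330) = 0.42650/5.35 = 0.07972, so C = 330 × e^0.07972 = 330 × 1.08298 = 357.38 ppm.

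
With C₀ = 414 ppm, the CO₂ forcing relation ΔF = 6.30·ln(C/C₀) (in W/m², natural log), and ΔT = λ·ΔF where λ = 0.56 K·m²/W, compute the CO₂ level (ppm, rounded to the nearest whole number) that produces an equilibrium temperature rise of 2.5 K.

Required forcing: ΔF = ΔT/λ = 2.5/0.56 = 4.4643 W/m².
Then ln(C/414) = ΔF/6.30 = 4.4643/6.30 = 0.70862.
So C = 414 × e^0.70862 = 414 × 2.03119 = 840.91 ppm.

C ≈ 841 ppm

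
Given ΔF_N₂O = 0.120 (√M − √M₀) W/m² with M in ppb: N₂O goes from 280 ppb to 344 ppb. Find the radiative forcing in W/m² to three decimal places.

N₂O: 0.120 × (√344 − √280) = 0.120 × (18.5472 − 16.7332) = 0.120 × 1.8140 = 0.2177 W/m².

ΔF = 0.218 W/m²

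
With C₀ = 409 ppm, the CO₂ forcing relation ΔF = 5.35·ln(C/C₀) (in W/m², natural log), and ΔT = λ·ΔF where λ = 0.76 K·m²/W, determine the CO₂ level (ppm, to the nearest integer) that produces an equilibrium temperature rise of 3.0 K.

Required forcing: ΔF = ΔT/λ = 3.0/0.76 = 3.9474 W/m².
Then ln(C/409) = ΔF/5.35 = 3.9474/5.35 = 0.73783.
So C = 409 × e^0.73783 = 409 × 2.09139 = 855.38 ppm.

C ≈ 855 ppm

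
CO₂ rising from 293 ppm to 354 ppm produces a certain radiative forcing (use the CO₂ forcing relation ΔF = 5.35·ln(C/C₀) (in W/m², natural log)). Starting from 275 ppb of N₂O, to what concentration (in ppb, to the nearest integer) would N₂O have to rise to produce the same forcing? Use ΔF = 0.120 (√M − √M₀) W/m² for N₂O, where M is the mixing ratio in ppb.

M ≈ 626 ppb

CO₂ forcing: 5.35 × ln(354/293) = 5.35 × 0.189124 = 1.01181 W/m².
Set 0.120(√M − √275) = 1.01181: √M = 1.01181/0.120 + √275 = 8.4318 + 16.5831 = 25.0149.
M = (25.0149)² = 625.75 ppb.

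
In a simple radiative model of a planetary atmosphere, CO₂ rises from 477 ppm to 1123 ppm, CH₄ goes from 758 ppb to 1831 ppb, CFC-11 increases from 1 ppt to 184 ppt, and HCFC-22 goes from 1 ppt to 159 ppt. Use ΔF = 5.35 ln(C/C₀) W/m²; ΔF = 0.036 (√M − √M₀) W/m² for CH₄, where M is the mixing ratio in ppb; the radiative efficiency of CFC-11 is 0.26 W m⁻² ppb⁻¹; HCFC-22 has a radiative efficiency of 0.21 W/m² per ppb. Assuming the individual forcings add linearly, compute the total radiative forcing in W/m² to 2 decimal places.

ΔF = 5.21 W/m²

CO₂: 5.35 × ln(1123/477) = 5.35 × ln(2.35430) = 5.35 × 0.85624 = 4.5809 W/m².
CH₄: 0.036 × (√1831 − √758) = 0.036 × (42.7902 − 27.5318) = 0.036 × 15.2584 = 0.5493 W/m².
CFC-11: Δ = 184 − 1 = 183 ppt = 0.183 ppb; ΔF = 0.26 × 0.183 = 0.0476 W/m².
HCFC-22: Δ = 159 − 1 = 158 ppt = 0.158 ppb; ΔF = 0.21 × 0.158 = 0.0332 W/m².
Total ΔF = 4.5809 + 0.5493 + 0.0476 + 0.0332 = 5.2110 W/m².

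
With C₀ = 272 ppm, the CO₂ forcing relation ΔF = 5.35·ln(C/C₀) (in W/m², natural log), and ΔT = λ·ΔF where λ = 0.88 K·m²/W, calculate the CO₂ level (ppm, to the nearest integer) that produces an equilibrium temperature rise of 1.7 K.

Required forcing: ΔF = ΔT/λ = 1.7/0.88 = 1.9318 W/m².
Then ln(C/272) = ΔF/5.35 = 1.9318/5.35 = 0.36108.
So C = 272 × e^0.36108 = 272 × 1.43488 = 390.29 ppm.

C ≈ 390 ppm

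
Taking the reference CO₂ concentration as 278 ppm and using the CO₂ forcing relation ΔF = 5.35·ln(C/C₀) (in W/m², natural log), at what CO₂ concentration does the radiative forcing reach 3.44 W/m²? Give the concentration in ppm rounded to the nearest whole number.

C ≈ 529 ppm

Set 5.35 ln(C/278) = 3.44, so ln(C/278) = 3.44/5.35 = 0.64299.
Then C/278 = e^0.64299 = 1.90216, giving C = 278 × 1.90216 = 528.80 ppm.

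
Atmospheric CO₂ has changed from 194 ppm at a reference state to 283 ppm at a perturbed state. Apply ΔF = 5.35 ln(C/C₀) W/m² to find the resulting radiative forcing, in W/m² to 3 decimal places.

CO₂: 5.35 × ln(283/194) = 5.35 × ln(1.45876) = 5.35 × 0.37759 = 2.0201 W/m².

ΔF = 2.020 W/m²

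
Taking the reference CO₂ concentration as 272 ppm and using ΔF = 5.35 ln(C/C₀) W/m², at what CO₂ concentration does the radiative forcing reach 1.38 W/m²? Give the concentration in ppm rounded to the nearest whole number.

C ≈ 352 ppm

Set 5.35 ln(C/272) = 1.38, so ln(C/272) = 1.38/5.35 = 0.25794.
Then C/272 = e^0.25794 = 1.29426, giving C = 272 × 1.29426 = 352.04 ppm.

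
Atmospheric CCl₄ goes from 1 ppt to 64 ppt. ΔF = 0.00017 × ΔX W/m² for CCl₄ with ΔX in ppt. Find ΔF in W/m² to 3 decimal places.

ΔF = 0.011 W/m²

CCl₄: ΔF = 0.00017 × (64 − 1) = 0.00017 × 63 = 0.0107 W/m².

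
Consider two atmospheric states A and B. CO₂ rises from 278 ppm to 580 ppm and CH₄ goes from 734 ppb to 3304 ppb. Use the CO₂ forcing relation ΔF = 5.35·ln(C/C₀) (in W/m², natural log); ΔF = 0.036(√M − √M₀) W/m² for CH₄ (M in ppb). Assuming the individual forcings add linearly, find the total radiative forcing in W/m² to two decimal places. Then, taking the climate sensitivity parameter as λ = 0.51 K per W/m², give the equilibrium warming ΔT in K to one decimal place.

CO₂: 5.35 × ln(580/278) = 5.35 × ln(2.08633) = 5.35 × 0.73541 = 3.9344 W/m².
CH₄: 0.036 × (√3304 − √734) = 0.036 × (57.4804 − 27.0924) = 0.036 × 30.3880 = 1.0940 W/m².
Total ΔF = 3.9344 + 1.0940 = 5.0284 W/m².
ΔT = λ ΔF = 0.51 × 5.03 = 2.5653 K.

ΔF = 5.03 W/m²; ΔT = 2.6 K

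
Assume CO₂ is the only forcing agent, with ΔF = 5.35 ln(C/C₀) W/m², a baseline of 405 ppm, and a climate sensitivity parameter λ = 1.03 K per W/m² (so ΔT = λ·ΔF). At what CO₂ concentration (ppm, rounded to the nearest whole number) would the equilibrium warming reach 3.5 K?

Required forcing: ΔF = ΔT/λ = 3.5/1.03 = 3.3981 W/m².
Then ln(C/405) = ΔF/5.35 = 3.3981/5.35 = 0.63516.
So C = 405 × e^0.63516 = 405 × 1.88732 = 764.36 ppm.

C ≈ 764 ppm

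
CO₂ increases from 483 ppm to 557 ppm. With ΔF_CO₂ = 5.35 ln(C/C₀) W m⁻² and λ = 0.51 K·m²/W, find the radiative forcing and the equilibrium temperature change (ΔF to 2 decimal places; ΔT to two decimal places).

ΔF = 0.76 W/m²; ΔT = 0.39 K

CO₂: 5.35 × ln(557/483) = 5.35 × ln(1.15321) = 5.35 × 0.14255 = 0.7626 W/m².
ΔT = λ ΔF = 0.51 × 0.76 = 0.3876 K.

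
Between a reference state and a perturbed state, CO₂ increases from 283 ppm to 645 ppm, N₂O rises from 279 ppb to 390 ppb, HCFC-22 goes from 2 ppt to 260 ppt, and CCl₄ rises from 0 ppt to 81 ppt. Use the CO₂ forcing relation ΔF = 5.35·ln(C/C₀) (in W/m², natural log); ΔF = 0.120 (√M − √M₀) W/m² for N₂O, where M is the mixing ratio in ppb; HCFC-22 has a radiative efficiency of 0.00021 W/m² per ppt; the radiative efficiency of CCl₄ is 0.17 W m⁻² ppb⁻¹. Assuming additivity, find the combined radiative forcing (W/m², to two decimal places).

CO₂: 5.35 × ln(645/283) = 5.35 × ln(2.27915) = 5.35 × 0.82380 = 4.4073 W/m².
N₂O: 0.120 × (√390 − √279) = 0.120 × (19.7484 − 16.7033) = 0.120 × 3.0451 = 0.3654 W/m².
HCFC-22: ΔF = 0.00021 × (260 − 2) = 0.00021 × 258 = 0.0542 W/m².
CCl₄: Δ = 81 − 0 = 81 ppt = 0.081 ppb; ΔF = 0.17 × 0.081 = 0.0138 W/m².
Total ΔF = 4.4073 + 0.3654 + 0.0542 + 0.0138 = 4.8407 W/m².

ΔF = 4.84 W/m²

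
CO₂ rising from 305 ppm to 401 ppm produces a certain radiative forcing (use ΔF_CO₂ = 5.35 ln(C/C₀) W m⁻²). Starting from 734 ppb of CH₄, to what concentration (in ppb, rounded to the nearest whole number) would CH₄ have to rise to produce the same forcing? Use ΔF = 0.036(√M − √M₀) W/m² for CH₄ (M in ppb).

CO₂ forcing: 5.35 × ln(401/305) = 5.35 × 0.273650 = 1.46403 W/m².
Set 0.036(√M − √734) = 1.46403: √M = 1.46403/0.036 + √734 = 40.6675 + 27.0924 = 67.7599.
M = (67.7599)² = 4591.40 ppb.

M ≈ 4591 ppb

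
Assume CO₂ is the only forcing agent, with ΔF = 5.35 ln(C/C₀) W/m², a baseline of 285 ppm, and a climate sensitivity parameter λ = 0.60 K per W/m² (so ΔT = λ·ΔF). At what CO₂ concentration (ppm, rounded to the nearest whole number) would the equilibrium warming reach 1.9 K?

C ≈ 515 ppm

Required forcing: ΔF = ΔT/λ = 1.9/0.60 = 3.1667 W/m².
Then ln(C/285) = ΔF/5.35 = 3.1667/5.35 = 0.59191.
So C = 285 × e^0.59191 = 285 × 1.80744 = 515.12 ppm.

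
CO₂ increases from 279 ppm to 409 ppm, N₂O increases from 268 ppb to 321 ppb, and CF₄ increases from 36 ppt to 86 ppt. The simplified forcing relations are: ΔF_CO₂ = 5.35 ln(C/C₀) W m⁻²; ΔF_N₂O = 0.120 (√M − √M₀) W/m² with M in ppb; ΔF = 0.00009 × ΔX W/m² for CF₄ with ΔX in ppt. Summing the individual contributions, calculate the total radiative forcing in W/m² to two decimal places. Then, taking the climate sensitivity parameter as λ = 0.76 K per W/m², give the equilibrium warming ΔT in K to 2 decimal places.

ΔF = 2.24 W/m²; ΔT = 1.70 K

CO₂: 5.35 × ln(409/279) = 5.35 × ln(1.46595) = 5.35 × 0.38250 = 2.0464 W/m².
N₂O: 0.120 × (√321 − √268) = 0.120 × (17.9165 − 16.3707) = 0.120 × 1.5458 = 0.1855 W/m².
CF₄: ΔF = 0.00009 × (86 − 36) = 0.00009 × 50 = 0.0045 W/m².
Total ΔF = 2.0464 + 0.1855 + 0.0045 = 2.2364 W/m².
ΔT = λ ΔF = 0.76 × 2.24 = 1.7024 K.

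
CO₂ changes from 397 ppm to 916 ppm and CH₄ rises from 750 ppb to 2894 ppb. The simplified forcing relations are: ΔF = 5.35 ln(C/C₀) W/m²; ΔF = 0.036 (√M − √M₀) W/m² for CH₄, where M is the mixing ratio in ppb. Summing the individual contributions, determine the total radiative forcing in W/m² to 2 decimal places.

CO₂: 5.35 × ln(916/397) = 5.35 × ln(2.30730) = 5.35 × 0.83608 = 4.4730 W/m².
CH₄: 0.036 × (√2894 − √750) = 0.036 × (53.7959 − 27.3861) = 0.036 × 26.4098 = 0.9508 W/m².
Total ΔF = 4.4730 + 0.9508 = 5.4238 W/m².

ΔF = 5.42 W/m²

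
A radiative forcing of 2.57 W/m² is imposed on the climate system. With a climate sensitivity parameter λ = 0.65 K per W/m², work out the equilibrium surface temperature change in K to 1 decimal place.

ΔT = 1.7 K

ΔT = λ ΔF = 0.65 × 2.57 = 1.6705 K.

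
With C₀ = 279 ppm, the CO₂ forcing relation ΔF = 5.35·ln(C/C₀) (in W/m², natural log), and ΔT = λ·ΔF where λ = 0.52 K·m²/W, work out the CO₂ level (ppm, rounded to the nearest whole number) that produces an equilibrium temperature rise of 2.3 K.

Required forcing: ΔF = ΔT/λ = 2.3/0.52 = 4.4231 W/m².
Then ln(C/279) = ΔF/5.35 = 4.4231/5.35 = 0.82675.
So C = 279 × e^0.82675 = 279 × 2.28588 = 637.76 ppm.

C ≈ 638 ppm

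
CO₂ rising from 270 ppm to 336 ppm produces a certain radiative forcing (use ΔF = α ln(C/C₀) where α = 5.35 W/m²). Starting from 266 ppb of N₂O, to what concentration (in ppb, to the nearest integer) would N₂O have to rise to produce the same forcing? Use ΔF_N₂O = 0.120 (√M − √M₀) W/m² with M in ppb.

CO₂ forcing: 5.35 × ln(336/270) = 5.35 × 0.218689 = 1.16999 W/m².
Set 0.120(√M − √266) = 1.16999: √M = 1.16999/0.120 + √266 = 9.7499 + 16.3095 = 26.0594.
M = (26.0594)² = 679.09 ppb.

M ≈ 679 ppb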